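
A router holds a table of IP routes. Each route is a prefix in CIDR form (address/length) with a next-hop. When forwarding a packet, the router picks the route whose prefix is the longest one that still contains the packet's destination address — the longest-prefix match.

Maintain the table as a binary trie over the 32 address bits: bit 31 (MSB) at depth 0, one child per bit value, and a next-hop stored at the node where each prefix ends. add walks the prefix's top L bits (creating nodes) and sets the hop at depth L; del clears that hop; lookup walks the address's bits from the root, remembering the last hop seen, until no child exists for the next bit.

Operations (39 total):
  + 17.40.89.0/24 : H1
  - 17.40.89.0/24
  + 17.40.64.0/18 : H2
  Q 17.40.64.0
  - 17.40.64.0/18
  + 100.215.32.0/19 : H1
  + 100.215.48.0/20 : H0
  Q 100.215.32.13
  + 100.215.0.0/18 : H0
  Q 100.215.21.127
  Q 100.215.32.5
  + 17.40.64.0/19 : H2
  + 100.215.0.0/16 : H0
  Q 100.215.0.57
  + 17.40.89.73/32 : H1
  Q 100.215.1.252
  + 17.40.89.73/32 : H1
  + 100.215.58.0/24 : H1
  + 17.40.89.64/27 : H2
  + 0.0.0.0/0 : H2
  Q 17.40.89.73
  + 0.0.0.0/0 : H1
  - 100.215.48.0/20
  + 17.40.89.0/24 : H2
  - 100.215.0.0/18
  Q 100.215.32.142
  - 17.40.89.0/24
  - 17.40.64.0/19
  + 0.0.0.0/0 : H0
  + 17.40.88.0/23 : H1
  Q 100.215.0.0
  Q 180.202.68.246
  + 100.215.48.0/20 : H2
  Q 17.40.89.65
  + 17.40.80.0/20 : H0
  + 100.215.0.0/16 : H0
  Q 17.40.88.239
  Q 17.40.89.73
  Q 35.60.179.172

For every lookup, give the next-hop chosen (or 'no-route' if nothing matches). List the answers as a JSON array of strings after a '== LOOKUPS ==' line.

Trace:
  add 17.40.89.0/24 -> H1 at depth 24
  del 17.40.89.0/24 (clear depth 24)
  add 17.40.64.0/18 -> H2 at depth 18
  Q 17.40.64.0: descend 0001000100101000010 ; hops seen [H2] ; pick H2
  del 17.40.64.0/18 (clear depth 18)
  add 100.215.32.0/19 -> H1 at depth 19
  add 100.215.48.0/20 -> H0 at depth 20
  Q 100.215.32.13: descend 0110010011010111001 ; hops seen [H1] ; pick H1
  add 100.215.0.0/18 -> H0 at depth 18
  Q 100.215.21.127: descend 011001001101011100 ; hops seen [H0] ; pick H0
  Q 100.215.32.5: descend 0110010011010111001 ; hops seen [H0,H1] ; pick H1
  add 17.40.64.0/19 -> H2 at depth 19
  add 100.215.0.0/16 -> H0 at depth 16
  Q 100.215.0.57: descend 011001001101011100 ; hops seen [H0,H0] ; pick H0
  add 17.40.89.73/32 -> H1 at depth 32
  Q 100.215.1.252: descend 011001001101011100 ; hops seen [H0,H0] ; pick H0
  add 17.40.89.73/32 -> H1 at depth 32
  add 100.215.58.0/24 -> H1 at depth 24
  add 17.40.89.64/27 -> H2 at depth 27
  add 0.0.0.0/0 -> H2 at depth 0
  Q 17.40.89.73: descend 00010001001010000101100101001001 ; hops seen [H2,H2,H2,H1] ; pick H1
  add 0.0.0.0/0 -> H1 at depth 0
  del 100.215.48.0/20 (clear depth 20)
  add 17.40.89.0/24 -> H2 at depth 24
  del 100.215.0.0/18 (clear depth 18)
  Q 100.215.32.142: descend 0110010011010111001 ; hops seen [H1,H0,H1] ; pick H1
  del 17.40.89.0/24 (clear depth 24)
  del 17.40.64.0/19 (clear depth 19)
  add 0.0.0.0/0 -> H0 at depth 0
  add 17.40.88.0/23 -> H1 at depth 23
  Q 100.215.0.0: descend 011001001101011100 ; hops seen [H0,H0] ; pick H0
  Q 180.202.68.246: descend ε ; hops seen [H0] ; pick H0
  add 100.215.48.0/20 -> H2 at depth 20
  Q 17.40.89.65: descend 0001000100101000010110010100 ; hops seen [H0,H1,H2] ; pick H2
  add 17.40.80.0/20 -> H0 at depth 20
  add 100.215.0.0/16 -> H0 at depth 16
  Q 17.40.88.239: descend 00010001001010000101100 ; hops seen [H0,H0,H1] ; pick H1
  Q 17.40.89.73: descend 00010001001010000101100101001001 ; hops seen [H0,H0,H1,H2,H1] ; pick H1
  Q 35.60.179.172: descend 00 ; hops seen [H0] ; pick H0

== LOOKUPS ==
["H2","H1","H0","H1","H0","H0","H1","H1","H0","H0","H2","H1","H1","H0"]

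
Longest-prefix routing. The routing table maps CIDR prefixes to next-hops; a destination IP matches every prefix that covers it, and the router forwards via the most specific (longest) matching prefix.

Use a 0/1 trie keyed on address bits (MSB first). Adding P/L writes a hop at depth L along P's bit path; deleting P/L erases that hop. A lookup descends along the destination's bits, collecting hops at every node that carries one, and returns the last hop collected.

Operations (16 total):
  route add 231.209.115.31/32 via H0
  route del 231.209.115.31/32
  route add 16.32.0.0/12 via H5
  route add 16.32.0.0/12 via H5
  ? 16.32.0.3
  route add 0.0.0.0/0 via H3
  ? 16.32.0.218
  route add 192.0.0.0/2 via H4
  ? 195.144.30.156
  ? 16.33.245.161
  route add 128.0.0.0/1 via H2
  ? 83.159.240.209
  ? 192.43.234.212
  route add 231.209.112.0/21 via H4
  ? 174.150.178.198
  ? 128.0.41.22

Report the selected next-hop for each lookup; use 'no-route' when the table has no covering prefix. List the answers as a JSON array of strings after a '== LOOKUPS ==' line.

Apply in order:
  add 231.209.115.31/32 -> H0 at depth 32
  - 231.209.115.31/32 clear@32
  add 16.32.0.0/12 -> H5 at depth 12
  add 16.32.0.0/12 -> H5 at depth 12
  Q 16.32.0.3: descend 000100000010 ; hops seen [H5] ; pick H5
  add 0.0.0.0/0 -> H3 at depth 0
  Q 16.32.0.218: descend 000100000010 ; hops seen [H3,H5] ; pick H5
  add 192.0.0.0/2 -> H4 at depth 2
  Q 195.144.30.156: descend 11 ; hops seen [H3,H4] ; pick H4
  Q 16.33.245.161: descend 000100000010 ; hops seen [H3,H5] ; pick H5
  add 128.0.0.0/1 -> H2 at depth 1
  Q 83.159.240.209: descend 0 ; hops seen [H3] ; pick H3
  Q 192.43.234.212: descend 11 ; hops seen [H3,H2,H4] ; pick H4
  add 231.209.112.0/21 -> H4 at depth 21
  Q 174.150.178.198: descend 1 ; hops seen [H3,H2] ; pick H2
  Q 128.0.41.22: descend 1 ; hops seen [H3,H2] ; pick H2

== LOOKUPS ==
["H5","H5","H4","H5","H3","H4","H2","H2"]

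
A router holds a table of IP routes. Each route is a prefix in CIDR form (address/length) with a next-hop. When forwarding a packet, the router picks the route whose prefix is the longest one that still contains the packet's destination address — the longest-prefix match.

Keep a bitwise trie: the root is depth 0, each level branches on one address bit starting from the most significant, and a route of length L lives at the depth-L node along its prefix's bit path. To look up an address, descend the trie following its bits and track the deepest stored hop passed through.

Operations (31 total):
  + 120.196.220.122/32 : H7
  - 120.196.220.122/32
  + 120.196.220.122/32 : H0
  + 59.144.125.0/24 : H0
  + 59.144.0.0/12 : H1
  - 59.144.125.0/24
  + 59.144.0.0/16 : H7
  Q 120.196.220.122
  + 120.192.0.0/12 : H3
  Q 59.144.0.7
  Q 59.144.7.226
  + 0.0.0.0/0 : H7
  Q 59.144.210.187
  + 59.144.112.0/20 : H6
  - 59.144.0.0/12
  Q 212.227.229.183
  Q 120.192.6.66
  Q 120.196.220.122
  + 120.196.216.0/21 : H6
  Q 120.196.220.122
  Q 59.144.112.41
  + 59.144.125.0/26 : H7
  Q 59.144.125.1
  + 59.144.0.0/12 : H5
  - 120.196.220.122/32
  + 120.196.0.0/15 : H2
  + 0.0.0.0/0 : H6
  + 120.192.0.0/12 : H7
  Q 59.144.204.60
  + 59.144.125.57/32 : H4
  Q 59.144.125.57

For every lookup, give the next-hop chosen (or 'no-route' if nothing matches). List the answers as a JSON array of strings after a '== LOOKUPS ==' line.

Apply in order:
  + 120.196.220.122/32 (H7) depth=32
  del 120.196.220.122/32 (clear depth 32)
  + 120.196.220.122/32 (H0) depth=32
  + 59.144.125.0/24 (H0) depth=24
  + 59.144.0.0/12 (H1) depth=12
  del 59.144.125.0/24 (clear depth 24)
  + 59.144.0.0/16 (H7) depth=16
  ? 120.196.220.122  path d0:-→d1:-→d2:-→d3:-→d4:-→d5:-→d6:-→d7:-→d8:-→d9:-→d10:-→d11:-→d12:-→d13:-→d14:-→d15:-→d16:-→d17:-→d18:-→d19:-→d20:-→d21:-→d22:-→d23:-→d24:-→d25:-→d26:-→d27:-→d28:-→d29:-→d30:-→d31:-→d32:H0  best=H0
  + 120.192.0.0/12 (H3) depth=12
  ? 59.144.0.7  path d0:-→d1:-→d2:-→d3:-→d4:-→d5:-→d6:-→d7:-→d8:-→d9:-→d10:-→d11:-→d12:H1→d13:-→d14:-→d15:-→d16:H7→d17:-  best=H7
  ? 59.144.7.226  path d0:-→d1:-→d2:-→d3:-→d4:-→d5:-→d6:-→d7:-→d8:-→d9:-→d10:-→d11:-→d12:H1→d13:-→d14:-→d15:-→d16:H7→d17:-  best=H7
  + 0.0.0.0/0 (H7) depth=0
  ? 59.144.210.187  path d0:H7→d1:-→d2:-→d3:-→d4:-→d5:-→d6:-→d7:-→d8:-→d9:-→d10:-→d11:-→d12:H1→d13:-→d14:-→d15:-→d16:H7  best=H7
  + 59.144.112.0/20 (H6) depth=20
  del 59.144.0.0/12 (clear depth 12)
  ? 212.227.229.183  path d0:H7  best=H7
  ? 120.192.6.66  path d0:H7→d1:-→d2:-→d3:-→d4:-→d5:-→d6:-→d7:-→d8:-→d9:-→d10:-→d11:-→d12:H3→d13:-  best=H3
  ? 120.196.220.122  path d0:H7→d1:-→d2:-→d3:-→d4:-→d5:-→d6:-→d7:-→d8:-→d9:-→d10:-→d11:-→d12:H3→d13:-→d14:-→d15:-→d16:-→d17:-→d18:-→d19:-→d20:-→d21:-→d22:-→d23:-→d24:-→d25:-→d26:-→d27:-→d28:-→d29:-→d30:-→d31:-→d32:H0  best=H0
  + 120.196.216.0/21 (H6) depth=21
  ? 120.196.220.122  path d0:H7→d1:-→d2:-→d3:-→d4:-→d5:-→d6:-→d7:-→d8:-→d9:-→d10:-→d11:-→d12:H3→d13:-→d14:-→d15:-→d16:-→d17:-→d18:-→d19:-→d20:-→d21:H6→d22:-→d23:-→d24:-→d25:-→d26:-→d27:-→d28:-→d29:-→d30:-→d31:-→d32:H0  best=H0
  ? 59.144.112.41  path d0:H7→d1:-→d2:-→d3:-→d4:-→d5:-→d6:-→d7:-→d8:-→d9:-→d10:-→d11:-→d12:-→d13:-→d14:-→d15:-→d16:H7→d17:-→d18:-→d19:-→d20:H6  best=H6
  + 59.144.125.0/26 (H7) depth=26
  ? 59.144.125.1  path d0:H7→d1:-→d2:-→d3:-→d4:-→d5:-→d6:-→d7:-→d8:-→d9:-→d10:-→d11:-→d12:-→d13:-→d14:-→d15:-→d16:H7→d17:-→d18:-→d19:-→d20:H6→d21:-→d22:-→d23:-→d24:-→d25:-→d26:H7  best=H7
  + 59.144.0.0/12 (H5) depth=12
  del 120.196.220.122/32 (clear depth 32)
  + 120.196.0.0/15 (H2) depth=15
  + 0.0.0.0/0 (H6) depth=0
  + 120.192.0.0/12 (H7) depth=12
  ? 59.144.204.60  path d0:H6→d1:-→d2:-→d3:-→d4:-→d5:-→d6:-→d7:-→d8:-→d9:-→d10:-→d11:-→d12:H5→d13:-→d14:-→d15:-→d16:H7  best=H7
  + 59.144.125.57/32 (H4) depth=32
  ? 59.144.125.57  path d0:H6→d1:-→d2:-→d3:-→d4:-→d5:-→d6:-→d7:-→d8:-→d9:-→d10:-→d11:-→d12:H5→d13:-→d14:-→d15:-→d16:H7→d17:-→d18:-→d19:-→d20:H6→d21:-→d22:-→d23:-→d24:-→d25:-→d26:H7→d27:-→d28:-→d29:-→d30:-→d31:-→d32:H4  best=H4

== LOOKUPS ==
["H0","H7","H7","H7","H7","H3","H0","H0","H6","H7","H7","H4"]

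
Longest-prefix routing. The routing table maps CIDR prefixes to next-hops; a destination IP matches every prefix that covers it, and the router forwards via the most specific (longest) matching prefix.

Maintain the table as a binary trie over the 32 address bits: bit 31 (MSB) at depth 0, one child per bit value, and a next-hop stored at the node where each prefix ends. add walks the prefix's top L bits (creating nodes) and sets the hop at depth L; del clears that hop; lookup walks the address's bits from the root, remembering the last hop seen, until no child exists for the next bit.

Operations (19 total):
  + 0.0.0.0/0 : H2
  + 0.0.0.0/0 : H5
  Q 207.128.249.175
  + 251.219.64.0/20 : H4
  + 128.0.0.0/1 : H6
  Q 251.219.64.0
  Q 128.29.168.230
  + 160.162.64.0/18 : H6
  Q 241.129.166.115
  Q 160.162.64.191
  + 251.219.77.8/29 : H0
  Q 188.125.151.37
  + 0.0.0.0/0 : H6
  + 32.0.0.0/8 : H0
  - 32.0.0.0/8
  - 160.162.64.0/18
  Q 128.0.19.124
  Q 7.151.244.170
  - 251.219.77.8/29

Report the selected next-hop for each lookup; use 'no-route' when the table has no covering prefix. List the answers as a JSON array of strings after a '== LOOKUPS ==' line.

Trace:
  + 0.0.0.0/0 (H2) depth=0
  + 0.0.0.0/0 (H5) depth=0
  lookup 207.128.249.175: bits ε walk d0:H5 -> H5
  + 251.219.64.0/20 (H4) depth=20
  + 128.0.0.0/1 (H6) depth=1
  lookup 251.219.64.0: bits 11111011110110110100 walk d0:H5→d1:H6→d2:-→d3:-→d4:-→d5:-→d6:-→d7:-→d8:-→d9:-→d10:-→d11:-→d12:-→d13:-→d14:-→d15:-→d16:-→d17:-→d18:-→d19:-→d20:H4 -> H4
  lookup 128.29.168.230: bits 1 walk d0:H5→d1:H6 -> H6
  + 160.162.64.0/18 (H6) depth=18
  lookup 241.129.166.115: bits 1111 walk d0:H5→d1:H6→d2:-→d3:-→d4:- -> H6
  lookup 160.162.64.191: bits 101000001010001001 walk d0:H5→d1:H6→d2:-→d3:-→d4:-→d5:-→d6:-→d7:-→d8:-→d9:-→d10:-→d11:-→d12:-→d13:-→d14:-→d15:-→d16:-→d17:-→d18:H6 -> H6
  + 251.219.77.8/29 (H0) depth=29
  lookup 188.125.151.37: bits 101 walk d0:H5→d1:H6→d2:-→d3:- -> H6
  + 0.0.0.0/0 (H6) depth=0
  + 32.0.0.0/8 (H0) depth=8
  del 32.0.0.0/8 (clear depth 8)
  del 160.162.64.0/18 (clear depth 18)
  lookup 128.0.19.124: bits 10 walk d0:H6→d1:H6→d2:- -> H6
  lookup 7.151.244.170: bits 00 walk d0:H6→d1:-→d2:- -> H6
  del 251.219.77.8/29 (clear depth 29)

== LOOKUPS ==
["H5","H4","H6","H6","H6","H6","H6","H6"]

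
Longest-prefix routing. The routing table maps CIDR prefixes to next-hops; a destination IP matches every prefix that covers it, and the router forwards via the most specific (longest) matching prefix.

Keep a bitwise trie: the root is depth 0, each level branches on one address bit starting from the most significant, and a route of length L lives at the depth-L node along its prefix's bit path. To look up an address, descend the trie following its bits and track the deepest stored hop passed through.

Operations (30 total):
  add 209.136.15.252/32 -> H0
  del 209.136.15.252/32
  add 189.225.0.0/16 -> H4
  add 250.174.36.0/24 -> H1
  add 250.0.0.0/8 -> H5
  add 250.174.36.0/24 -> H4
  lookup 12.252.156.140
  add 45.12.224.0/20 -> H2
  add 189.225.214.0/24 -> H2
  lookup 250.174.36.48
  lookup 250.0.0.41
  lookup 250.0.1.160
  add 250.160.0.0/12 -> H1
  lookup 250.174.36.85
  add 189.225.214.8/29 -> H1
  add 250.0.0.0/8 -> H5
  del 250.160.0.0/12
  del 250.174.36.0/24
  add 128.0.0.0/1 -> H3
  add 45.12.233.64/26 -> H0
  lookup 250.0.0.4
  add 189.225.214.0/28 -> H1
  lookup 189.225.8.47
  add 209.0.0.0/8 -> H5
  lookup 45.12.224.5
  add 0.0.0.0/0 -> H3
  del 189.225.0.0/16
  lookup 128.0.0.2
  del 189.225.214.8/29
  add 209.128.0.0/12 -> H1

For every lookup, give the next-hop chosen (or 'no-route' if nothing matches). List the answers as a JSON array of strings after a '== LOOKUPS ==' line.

Apply in order:
  add 209.136.15.252/32 -> H0 at depth 32
  - 209.136.15.252/32 clear@32
  add 189.225.0.0/16 -> H4 at depth 16
  add 250.174.36.0/24 -> H1 at depth 24
  add 250.0.0.0/8 -> H5 at depth 8
  add 250.174.36.0/24 -> H4 at depth 24
  lookup 12.252.156.140: bits ε walk d0:- -> no-route
  add 45.12.224.0/20 -> H2 at depth 20
  add 189.225.214.0/24 -> H2 at depth 24
  lookup 250.174.36.48: bits 111110101010111000100100 walk d0:-→d1:-→d2:-→d3:-→d4:-→d5:-→d6:-→d7:-→d8:H5→d9:-→d10:-→d11:-→d12:-→d13:-→d14:-→d15:-→d16:-→d17:-→d18:-→d19:-→d20:-→d21:-→d22:-→d23:-→d24:H4 -> H4
  lookup 250.0.0.41: bits 11111010 walk d0:-→d1:-→d2:-→d3:-→d4:-→d5:-→d6:-→d7:-→d8:H5 -> H5
  lookup 250.0.1.160: bits 11111010 walk d0:-→d1:-→d2:-→d3:-→d4:-→d5:-→d6:-→d7:-→d8:H5 -> H5
  add 250.160.0.0/12 -> H1 at depth 12
  lookup 250.174.36.85: bits 111110101010111000100100 walk d0:-→d1:-→d2:-→d3:-→d4:-→d5:-→d6:-→d7:-→d8:H5→d9:-→d10:-→d11:-→d12:H1→d13:-→d14:-→d15:-→d16:-→d17:-→d18:-→d19:-→d20:-→d21:-→d22:-→d23:-→d24:H4 -> H4
  add 189.225.214.8/29 -> H1 at depth 29
  add 250.0.0.0/8 -> H5 at depth 8
  - 250.160.0.0/12 clear@12
  - 250.174.36.0/24 clear@24
  add 128.0.0.0/1 -> H3 at depth 1
  add 45.12.233.64/26 -> H0 at depth 26
  lookup 250.0.0.4: bits 11111010 walk d0:-→d1:H3→d2:-→d3:-→d4:-→d5:-→d6:-→d7:-→d8:H5 -> H5
  add 189.225.214.0/28 -> H1 at depth 28
  lookup 189.225.8.47: bits 1011110111100001 walk d0:-→d1:H3→d2:-→d3:-→d4:-→d5:-→d6:-→d7:-→d8:-→d9:-→d10:-→d11:-→d12:-→d13:-→d14:-→d15:-→d16:H4 -> H4
  add 209.0.0.0/8 -> H5 at depth 8
  lookup 45.12.224.5: bits 00101101000011001110 walk d0:-→d1:-→d2:-→d3:-→d4:-→d5:-→d6:-→d7:-→d8:-→d9:-→d10:-→d11:-→d12:-→d13:-→d14:-→d15:-→d16:-→d17:-→d18:-→d19:-→d20:H2 -> H2
  add 0.0.0.0/0 -> H3 at depth 0
  - 189.225.0.0/16 clear@16
  lookup 128.0.0.2: bits 10 walk d0:H3→d1:H3→d2:- -> H3
  - 189.225.214.8/29 clear@29
  add 209.128.0.0/12 -> H1 at depth 12

== LOOKUPS ==
["no-route","H4","H5","H5","H4","H5","H4","H2","H3"]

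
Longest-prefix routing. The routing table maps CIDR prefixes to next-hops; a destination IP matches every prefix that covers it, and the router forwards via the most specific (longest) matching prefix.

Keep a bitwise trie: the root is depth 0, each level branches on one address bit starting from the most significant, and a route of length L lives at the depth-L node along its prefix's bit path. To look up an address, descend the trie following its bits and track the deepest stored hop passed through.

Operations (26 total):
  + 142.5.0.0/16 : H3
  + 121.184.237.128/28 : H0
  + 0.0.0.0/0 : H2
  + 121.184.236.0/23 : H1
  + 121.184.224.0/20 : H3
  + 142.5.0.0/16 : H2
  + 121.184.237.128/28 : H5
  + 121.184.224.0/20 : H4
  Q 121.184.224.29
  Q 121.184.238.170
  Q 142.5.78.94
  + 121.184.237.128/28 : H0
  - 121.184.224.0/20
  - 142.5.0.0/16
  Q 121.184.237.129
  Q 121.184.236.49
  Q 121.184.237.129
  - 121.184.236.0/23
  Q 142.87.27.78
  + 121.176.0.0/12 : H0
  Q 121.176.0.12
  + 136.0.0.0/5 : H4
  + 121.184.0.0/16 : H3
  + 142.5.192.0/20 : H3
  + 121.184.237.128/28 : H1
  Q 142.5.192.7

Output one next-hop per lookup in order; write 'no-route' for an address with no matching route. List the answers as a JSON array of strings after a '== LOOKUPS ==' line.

Apply in order:
  + 142.5.0.0/16 (H3) depth=16
  + 121.184.237.128/28 (H0) depth=28
  + 0.0.0.0/0 (H2) depth=0
  + 121.184.236.0/23 (H1) depth=23
  + 121.184.224.0/20 (H3) depth=20
  + 142.5.0.0/16 (H2) depth=16
  + 121.184.237.128/28 (H5) depth=28
  + 121.184.224.0/20 (H4) depth=20
  lookup 121.184.224.29: bits 01111001101110001110 walk d0:H2→d1:-→d2:-→d3:-→d4:-→d5:-→d6:-→d7:-→d8:-→d9:-→d10:-→d11:-→d12:-→d13:-→d14:-→d15:-→d16:-→d17:-→d18:-→d19:-→d20:H4 -> H4
  lookup 121.184.238.170: bits 0111100110111000111011 walk d0:H2→d1:-→d2:-→d3:-→d4:-→d5:-→d6:-→d7:-→d8:-→d9:-→d10:-→d11:-→d12:-→d13:-→d14:-→d15:-→d16:-→d17:-→d18:-→d19:-→d20:H4→d21:-→d22:- -> H4
  lookup 142.5.78.94: bits 1000111000000101 walk d0:H2→d1:-→d2:-→d3:-→d4:-→d5:-→d6:-→d7:-→d8:-→d9:-→d10:-→d11:-→d12:-→d13:-→d14:-→d15:-→d16:H2 -> H2
  + 121.184.237.128/28 (H0) depth=28
  - 121.184.224.0/20 clear@20
  - 142.5.0.0/16 clear@16
  lookup 121.184.237.129: bits 0111100110111000111011011000 walk d0:H2→d1:-→d2:-→d3:-→d4:-→d5:-→d6:-→d7:-→d8:-→d9:-→d10:-→d11:-→d12:-→d13:-→d14:-→d15:-→d16:-→d17:-→d18:-→d19:-→d20:-→d21:-→d22:-→d23:H1→d24:-→d25:-→d26:-→d27:-→d28:H0 -> H0
  lookup 121.184.236.49: bits 01111001101110001110110 walk d0:H2→d1:-→d2:-→d3:-→d4:-→d5:-→d6:-→d7:-→d8:-→d9:-→d10:-→d11:-→d12:-→d13:-→d14:-→d15:-→d16:-→d17:-→d18:-→d19:-→d20:-→d21:-→d22:-→d23:H1 -> H1
  lookup 121.184.237.129: bits 0111100110111000111011011000 walk d0:H2→d1:-→d2:-→d3:-→d4:-→d5:-→d6:-→d7:-→d8:-→d9:-→d10:-→d11:-→d12:-→d13:-→d14:-→d15:-→d16:-→d17:-→d18:-→d19:-→d20:-→d21:-→d22:-→d23:H1→d24:-→d25:-→d26:-→d27:-→d28:H0 -> H0
  - 121.184.236.0/23 clear@23
  lookup 142.87.27.78: bits 100011100 walk d0:H2→d1:-→d2:-→d3:-→d4:-→d5:-→d6:-→d7:-→d8:-→d9:- -> H2
  + 121.176.0.0/12 (H0) depth=12
  lookup 121.176.0.12: bits 011110011011 walk d0:H2→d1:-→d2:-→d3:-→d4:-→d5:-→d6:-→d7:-→d8:-→d9:-→d10:-→d11:-→d12:H0 -> H0
  + 136.0.0.0/5 (H4) depth=5
  + 121.184.0.0/16 (H3) depth=16
  + 142.5.192.0/20 (H3) depth=20
  + 121.184.237.128/28 (H1) depth=28
  lookup 142.5.192.7: bits 10001110000001011100 walk d0:H2→d1:-→d2:-→d3:-→d4:-→d5:H4→d6:-→d7:-→d8:-→d9:-→d10:-→d11:-→d12:-→d13:-→d14:-→d15:-→d16:-→d17:-→d18:-→d19:-→d20:H3 -> H3

== LOOKUPS ==
["H4","H4","H2","H0","H1","H0","H2","H0","H3"]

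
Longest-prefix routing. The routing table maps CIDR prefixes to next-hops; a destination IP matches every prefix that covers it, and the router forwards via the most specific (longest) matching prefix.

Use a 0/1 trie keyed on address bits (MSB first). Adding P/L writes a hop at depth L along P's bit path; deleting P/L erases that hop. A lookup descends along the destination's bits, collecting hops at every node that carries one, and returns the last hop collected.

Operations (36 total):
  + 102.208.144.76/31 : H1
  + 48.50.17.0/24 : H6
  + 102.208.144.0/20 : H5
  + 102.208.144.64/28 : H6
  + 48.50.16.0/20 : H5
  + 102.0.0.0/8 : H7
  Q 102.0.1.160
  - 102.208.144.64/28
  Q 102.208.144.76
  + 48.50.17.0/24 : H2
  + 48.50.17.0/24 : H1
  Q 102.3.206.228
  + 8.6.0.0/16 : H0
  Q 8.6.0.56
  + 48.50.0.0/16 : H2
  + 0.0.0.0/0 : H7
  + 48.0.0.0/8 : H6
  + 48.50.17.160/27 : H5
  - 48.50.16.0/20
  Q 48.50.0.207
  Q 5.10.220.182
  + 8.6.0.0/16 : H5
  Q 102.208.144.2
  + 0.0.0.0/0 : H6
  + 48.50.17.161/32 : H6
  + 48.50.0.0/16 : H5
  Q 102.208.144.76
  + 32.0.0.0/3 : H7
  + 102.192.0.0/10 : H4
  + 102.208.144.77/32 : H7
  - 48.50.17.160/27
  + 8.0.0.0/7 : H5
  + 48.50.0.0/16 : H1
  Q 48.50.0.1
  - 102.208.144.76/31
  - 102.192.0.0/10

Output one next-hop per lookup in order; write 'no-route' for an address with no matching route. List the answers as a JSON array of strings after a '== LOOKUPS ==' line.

Trace:
  add 102.208.144.76/31 -> H1 at depth 31
  add 48.50.17.0/24 -> H6 at depth 24
  add 102.208.144.0/20 -> H5 at depth 20
  add 102.208.144.64/28 -> H6 at depth 28
  add 48.50.16.0/20 -> H5 at depth 20
  add 102.0.0.0/8 -> H7 at depth 8
  ? 102.0.1.160  path d0:-→d1:-→d2:-→d3:-→d4:-→d5:-→d6:-→d7:-→d8:H7  best=H7
  - 102.208.144.64/28 clear@28
  ? 102.208.144.76  path d0:-→d1:-→d2:-→d3:-→d4:-→d5:-→d6:-→d7:-→d8:H7→d9:-→d10:-→d11:-→d12:-→d13:-→d14:-→d15:-→d16:-→d17:-→d18:-→d19:-→d20:H5→d21:-→d22:-→d23:-→d24:-→d25:-→d26:-→d27:-→d28:-→d29:-→d30:-→d31:H1  best=H1
  add 48.50.17.0/24 -> H2 at depth 24
  add 48.50.17.0/24 -> H1 at depth 24
  ? 102.3.206.228  path d0:-→d1:-→d2:-→d3:-→d4:-→d5:-→d6:-→d7:-→d8:H7  best=H7
  add 8.6.0.0/16 -> H0 at depth 16
  ? 8.6.0.56  path d0:-→d1:-→d2:-→d3:-→d4:-→d5:-→d6:-→d7:-→d8:-→d9:-→d10:-→d11:-→d12:-→d13:-→d14:-→d15:-→d16:H0  best=H0
  add 48.50.0.0/16 -> H2 at depth 16
  add 0.0.0.0/0 -> H7 at depth 0
  add 48.0.0.0/8 -> H6 at depth 8
  add 48.50.17.160/27 -> H5 at depth 27
  - 48.50.16.0/20 clear@20
  ? 48.50.0.207  path d0:H7→d1:-→d2:-→d3:-→d4:-→d5:-→d6:-→d7:-→d8:H6→d9:-→d10:-→d11:-→d12:-→d13:-→d14:-→d15:-→d16:H2→d17:-→d18:-→d19:-  best=H2
  ? 5.10.220.182  path d0:H7→d1:-→d2:-→d3:-→d4:-  best=H7
  add 8.6.0.0/16 -> H5 at depth 16
  ? 102.208.144.2  path d0:H7→d1:-→d2:-→d3:-→d4:-→d5:-→d6:-→d7:-→d8:H7→d9:-→d10:-→d11:-→d12:-→d13:-→d14:-→d15:-→d16:-→d17:-→d18:-→d19:-→d20:H5→d21:-→d22:-→d23:-→d24:-→d25:-  best=H5
  add 0.0.0.0/0 -> H6 at depth 0
  add 48.50.17.161/32 -> H6 at depth 32
  add 48.50.0.0/16 -> H5 at depth 16
  ? 102.208.144.76  path d0:H6→d1:-→d2:-→d3:-→d4:-→d5:-→d6:-→d7:-→d8:H7→d9:-→d10:-→d11:-→d12:-→d13:-→d14:-→d15:-→d16:-→d17:-→d18:-→d19:-→d20:H5→d21:-→d22:-→d23:-→d24:-→d25:-→d26:-→d27:-→d28:-→d29:-→d30:-→d31:H1  best=H1
  add 32.0.0.0/3 -> H7 at depth 3
  add 102.192.0.0/10 -> H4 at depth 10
  add 102.208.144.77/32 -> H7 at depth 32
  - 48.50.17.160/27 clear@27
  add 8.0.0.0/7 -> H5 at depth 7
  add 48.50.0.0/16 -> H1 at depth 16
  ? 48.50.0.1  path d0:H6→d1:-→d2:-→d3:H7→d4:-→d5:-→d6:-→d7:-→d8:H6→d9:-→d10:-→d11:-→d12:-→d13:-→d14:-→d15:-→d16:H1→d17:-→d18:-→d19:-  best=H1
  - 102.208.144.76/31 clear@31
  - 102.192.0.0/10 clear@10

== LOOKUPS ==
["H7","H1","H7","H0","H2","H7","H5","H1","H1"]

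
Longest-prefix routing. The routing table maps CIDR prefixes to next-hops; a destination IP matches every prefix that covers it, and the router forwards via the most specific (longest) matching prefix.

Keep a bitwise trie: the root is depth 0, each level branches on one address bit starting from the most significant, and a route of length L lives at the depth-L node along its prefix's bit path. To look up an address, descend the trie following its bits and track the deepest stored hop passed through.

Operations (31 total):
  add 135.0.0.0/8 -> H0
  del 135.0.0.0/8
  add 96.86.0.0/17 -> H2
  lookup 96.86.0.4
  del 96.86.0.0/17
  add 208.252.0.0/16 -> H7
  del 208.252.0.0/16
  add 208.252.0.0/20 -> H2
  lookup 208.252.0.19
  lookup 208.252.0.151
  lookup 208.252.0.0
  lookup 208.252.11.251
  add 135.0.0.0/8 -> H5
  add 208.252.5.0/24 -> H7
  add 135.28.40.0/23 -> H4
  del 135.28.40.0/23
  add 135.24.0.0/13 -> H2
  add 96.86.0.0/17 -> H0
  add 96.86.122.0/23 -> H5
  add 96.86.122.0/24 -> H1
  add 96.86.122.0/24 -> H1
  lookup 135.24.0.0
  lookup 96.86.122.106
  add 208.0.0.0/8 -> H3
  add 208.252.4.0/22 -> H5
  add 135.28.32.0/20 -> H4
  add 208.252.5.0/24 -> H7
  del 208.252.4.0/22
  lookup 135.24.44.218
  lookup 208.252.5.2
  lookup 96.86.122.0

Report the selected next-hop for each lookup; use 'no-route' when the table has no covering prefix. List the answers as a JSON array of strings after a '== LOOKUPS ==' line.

Trace:
  + 135.0.0.0/8 (H0) depth=8
  del 135.0.0.0/8 (clear depth 8)
  + 96.86.0.0/17 (H2) depth=17
  lookup 96.86.0.4: bits 01100000010101100 walk d0:-→d1:-→d2:-→d3:-→d4:-→d5:-→d6:-→d7:-→d8:-→d9:-→d10:-→d11:-→d12:-→d13:-→d14:-→d15:-→d16:-→d17:H2 -> H2
  del 96.86.0.0/17 (clear depth 17)
  + 208.252.0.0/16 (H7) depth=16
  del 208.252.0.0/16 (clear depth 16)
  + 208.252.0.0/20 (H2) depth=20
  lookup 208.252.0.19: bits 11010000111111000000 walk d0:-→d1:-→d2:-→d3:-→d4:-→d5:-→d6:-→d7:-→d8:-→d9:-→d10:-→d11:-→d12:-→d13:-→d14:-→d15:-→d16:-→d17:-→d18:-→d19:-→d20:H2 -> H2
  lookup 208.252.0.151: bits 11010000111111000000 walk d0:-→d1:-→d2:-→d3:-→d4:-→d5:-→d6:-→d7:-→d8:-→d9:-→d10:-→d11:-→d12:-→d13:-→d14:-→d15:-→d16:-→d17:-→d18:-→d19:-→d20:H2 -> H2
  lookup 208.252.0.0: bits 11010000111111000000 walk d0:-→d1:-→d2:-→d3:-→d4:-→d5:-→d6:-→d7:-→d8:-→d9:-→d10:-→d11:-→d12:-→d13:-→d14:-→d15:-→d16:-→d17:-→d18:-→d19:-→d20:H2 -> H2
  lookup 208.252.11.251: bits 11010000111111000000 walk d0:-→d1:-→d2:-→d3:-→d4:-→d5:-→d6:-→d7:-→d8:-→d9:-→d10:-→d11:-→d12:-→d13:-→d14:-→d15:-→d16:-→d17:-→d18:-→d19:-→d20:H2 -> H2
  + 135.0.0.0/8 (H5) depth=8
  + 208.252.5.0/24 (H7) depth=24
  + 135.28.40.0/23 (H4) depth=23
  del 135.28.40.0/23 (clear depth 23)
  + 135.24.0.0/13 (H2) depth=13
  + 96.86.0.0/17 (H0) depth=17
  + 96.86.122.0/23 (H5) depth=23
  + 96.86.122.0/24 (H1) depth=24
  + 96.86.122.0/24 (H1) depth=24
  lookup 135.24.0.0: bits 1000011100011 walk d0:-→d1:-→d2:-→d3:-→d4:-→d5:-→d6:-→d7:-→d8:H5→d9:-→d10:-→d11:-→d12:-→d13:H2 -> H2
  lookup 96.86.122.106: bits 011000000101011001111010 walk d0:-→d1:-→d2:-→d3:-→d4:-→d5:-→d6:-→d7:-→d8:-→d9:-→d10:-→d11:-→d12:-→d13:-→d14:-→d15:-→d16:-→d17:H0→d18:-→d19:-→d20:-→d21:-→d22:-→d23:H5→d24:H1 -> H1
  + 208.0.0.0/8 (H3) depth=8
  + 208.252.4.0/22 (H5) depth=22
  + 135.28.32.0/20 (H4) depth=20
  + 208.252.5.0/24 (H7) depth=24
  del 208.252.4.0/22 (clear depth 22)
  lookup 135.24.44.218: bits 1000011100011 walk d0:-→d1:-→d2:-→d3:-→d4:-→d5:-→d6:-→d7:-→d8:H5→d9:-→d10:-→d11:-→d12:-→d13:H2 -> H2
  lookup 208.252.5.2: bits 110100001111110000000101 walk d0:-→d1:-→d2:-→d3:-→d4:-→d5:-→d6:-→d7:-→d8:H3→d9:-→d10:-→d11:-→d12:-→d13:-→d14:-→d15:-→d16:-→d17:-→d18:-→d19:-→d20:H2→d21:-→d22:-→d23:-→d24:H7 -> H7
  lookup 96.86.122.0: bits 011000000101011001111010 walk d0:-→d1:-→d2:-→d3:-→d4:-→d5:-→d6:-→d7:-→d8:-→d9:-→d10:-→d11:-→d12:-→d13:-→d14:-→d15:-→d16:-→d17:H0→d18:-→d19:-→d20:-→d21:-→d22:-→d23:H5→d24:H1 -> H1

== LOOKUPS ==
["H2","H2","H2","H2","H2","H2","H1","H2","H7","H1"]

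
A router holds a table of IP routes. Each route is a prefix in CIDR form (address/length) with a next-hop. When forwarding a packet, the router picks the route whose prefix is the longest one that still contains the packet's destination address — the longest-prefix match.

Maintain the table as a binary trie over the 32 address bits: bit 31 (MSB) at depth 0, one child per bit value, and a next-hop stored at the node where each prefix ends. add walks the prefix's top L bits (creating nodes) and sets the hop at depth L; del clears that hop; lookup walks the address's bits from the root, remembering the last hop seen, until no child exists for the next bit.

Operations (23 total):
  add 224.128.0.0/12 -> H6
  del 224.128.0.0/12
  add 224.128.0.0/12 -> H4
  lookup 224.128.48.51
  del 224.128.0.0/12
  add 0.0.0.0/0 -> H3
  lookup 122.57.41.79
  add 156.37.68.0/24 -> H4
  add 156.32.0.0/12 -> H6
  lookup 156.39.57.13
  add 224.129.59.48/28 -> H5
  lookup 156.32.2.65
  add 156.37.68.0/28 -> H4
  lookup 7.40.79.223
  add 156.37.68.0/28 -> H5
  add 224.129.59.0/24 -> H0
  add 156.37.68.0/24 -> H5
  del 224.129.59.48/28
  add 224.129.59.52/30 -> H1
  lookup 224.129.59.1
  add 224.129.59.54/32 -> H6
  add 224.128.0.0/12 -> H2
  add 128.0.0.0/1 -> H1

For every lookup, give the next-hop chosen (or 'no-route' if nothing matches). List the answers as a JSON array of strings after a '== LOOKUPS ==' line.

Process each operation:
  add 224.128.0.0/12 -> H6 at depth 12
  - 224.128.0.0/12 clear@12
  add 224.128.0.0/12 -> H4 at depth 12
  Q 224.128.48.51: descend 111000001000 ; hops seen [H4] ; pick H4
  - 224.128.0.0/12 clear@12
  add 0.0.0.0/0 -> H3 at depth 0
  Q 122.57.41.79: descend ε ; hops seen [H3] ; pick H3
  add 156.37.68.0/24 -> H4 at depth 24
  add 156.32.0.0/12 -> H6 at depth 12
  Q 156.39.57.13: descend 10011100001001 ; hops seen [H3,H6] ; pick H6
  add 224.129.59.48/28 -> H5 at depth 28
  Q 156.32.2.65: descend 1001110000100 ; hops seen [H3,H6] ; pick H6
  add 156.37.68.0/28 -> H4 at depth 28
  Q 7.40.79.223: descend ε ; hops seen [H3] ; pick H3
  add 156.37.68.0/28 -> H5 at depth 28
  add 224.129.59.0/24 -> H0 at depth 24
  add 156.37.68.0/24 -> H5 at depth 24
  - 224.129.59.48/28 clear@28
  add 224.129.59.52/30 -> H1 at depth 30
  Q 224.129.59.1: descend 11100000100000010011101100 ; hops seen [H3,H0] ; pick H0
  add 224.129.59.54/32 -> H6 at depth 32
  add 224.128.0.0/12 -> H2 at depth 12
  add 128.0.0.0/1 -> H1 at depth 1

== LOOKUPS ==
["H4","H3","H6","H6","H3","H0"]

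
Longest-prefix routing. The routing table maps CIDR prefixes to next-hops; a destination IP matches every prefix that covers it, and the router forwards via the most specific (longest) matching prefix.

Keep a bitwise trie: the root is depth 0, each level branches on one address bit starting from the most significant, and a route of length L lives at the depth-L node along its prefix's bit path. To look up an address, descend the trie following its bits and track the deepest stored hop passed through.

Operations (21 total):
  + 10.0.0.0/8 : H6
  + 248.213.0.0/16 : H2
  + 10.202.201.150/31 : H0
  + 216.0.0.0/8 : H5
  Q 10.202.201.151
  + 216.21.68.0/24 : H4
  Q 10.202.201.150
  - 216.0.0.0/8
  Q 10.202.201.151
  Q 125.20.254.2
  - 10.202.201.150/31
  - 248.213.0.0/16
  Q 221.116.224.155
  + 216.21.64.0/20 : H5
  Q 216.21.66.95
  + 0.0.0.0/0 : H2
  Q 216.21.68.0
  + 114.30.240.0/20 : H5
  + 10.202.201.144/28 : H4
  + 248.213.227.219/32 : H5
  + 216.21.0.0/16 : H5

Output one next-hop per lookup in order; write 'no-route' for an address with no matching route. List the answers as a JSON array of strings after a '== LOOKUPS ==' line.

Apply in order:
  add 10.0.0.0/8 -> H6 at depth 8
  add 248.213.0.0/16 -> H2 at depth 16
  add 10.202.201.150/31 -> H0 at depth 31
  add 216.0.0.0/8 -> H5 at depth 8
  Q 10.202.201.151: descend 0000101011001010110010011001011 ; hops seen [H6,H0] ; pick H0
  add 216.21.68.0/24 -> H4 at depth 24
  Q 10.202.201.150: descend 0000101011001010110010011001011 ; hops seen [H6,H0] ; pick H0
  - 216.0.0.0/8 clear@8
  Q 10.202.201.151: descend 0000101011001010110010011001011 ; hops seen [H6,H0] ; pick H0
  Q 125.20.254.2: descend 0 ; hops seen [∅] ; pick no-route
  - 10.202.201.150/31 clear@31
  - 248.213.0.0/16 clear@16
  Q 221.116.224.155: descend 11011 ; hops seen [∅] ; pick no-route
  add 216.21.64.0/20 -> H5 at depth 20
  Q 216.21.66.95: descend 110110000001010101000 ; hops seen [H5] ; pick H5
  add 0.0.0.0/0 -> H2 at depth 0
  Q 216.21.68.0: descend 110110000001010101000100 ; hops seen [H2,H5,H4] ; pick H4
  add 114.30.240.0/20 -> H5 at depth 20
  add 10.202.201.144/28 -> H4 at depth 28
  add 248.213.227.219/32 -> H5 at depth 32
  add 216.21.0.0/16 -> H5 at depth 16

== LOOKUPS ==
["H0","H0","H0","no-route","no-route","H5","H4"]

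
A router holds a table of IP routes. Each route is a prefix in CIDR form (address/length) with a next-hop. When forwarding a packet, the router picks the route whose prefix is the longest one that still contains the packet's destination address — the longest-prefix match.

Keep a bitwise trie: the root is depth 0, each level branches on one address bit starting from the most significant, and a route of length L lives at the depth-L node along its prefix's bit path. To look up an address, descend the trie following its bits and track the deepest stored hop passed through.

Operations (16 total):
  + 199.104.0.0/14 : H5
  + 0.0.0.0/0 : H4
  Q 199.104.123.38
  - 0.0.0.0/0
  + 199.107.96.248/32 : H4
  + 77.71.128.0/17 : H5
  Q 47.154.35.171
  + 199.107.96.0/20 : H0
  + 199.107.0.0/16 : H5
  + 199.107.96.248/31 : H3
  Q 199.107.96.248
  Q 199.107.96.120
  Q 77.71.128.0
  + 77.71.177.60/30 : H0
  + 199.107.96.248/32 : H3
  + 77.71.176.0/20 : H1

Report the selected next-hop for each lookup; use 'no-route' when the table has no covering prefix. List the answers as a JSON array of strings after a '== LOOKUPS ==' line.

Process each operation:
  + 199.104.0.0/14 (H5) depth=14
  + 0.0.0.0/0 (H4) depth=0
  ? 199.104.123.38  path d0:H4→d1:-→d2:-→d3:-→d4:-→d5:-→d6:-→d7:-→d8:-→d9:-→d10:-→d11:-→d12:-→d13:-→d14:H5  best=H5
  - 0.0.0.0/0 clear@0
  + 199.107.96.248/32 (H4) depth=32
  + 77.71.128.0/17 (H5) depth=17
  ? 47.154.35.171  path d0:-→d1:-  best=no-route
  + 199.107.96.0/20 (H0) depth=20
  + 199.107.0.0/16 (H5) depth=16
  + 199.107.96.248/31 (H3) depth=31
  ? 199.107.96.248  path d0:-→d1:-→d2:-→d3:-→d4:-→d5:-→d6:-→d7:-→d8:-→d9:-→d10:-→d11:-→d12:-→d13:-→d14:H5→d15:-→d16:H5→d17:-→d18:-→d19:-→d20:H0→d21:-→d22:-→d23:-→d24:-→d25:-→d26:-→d27:-→d28:-→d29:-→d30:-→d31:H3→d32:H4  best=H4
  ? 199.107.96.120  path d0:-→d1:-→d2:-→d3:-→d4:-→d5:-→d6:-→d7:-→d8:-→d9:-→d10:-→d11:-→d12:-→d13:-→d14:H5→d15:-→d16:H5→d17:-→d18:-→d19:-→d20:H0→d21:-→d22:-→d23:-→d24:-  best=H0
  ? 77.71.128.0  path d0:-→d1:-→d2:-→d3:-→d4:-→d5:-→d6:-→d7:-→d8:-→d9:-→d10:-→d11:-→d12:-→d13:-→d14:-→d15:-→d16:-→d17:H5  best=H5
  + 77.71.177.60/30 (H0) depth=30
  + 199.107.96.248/32 (H3) depth=32
  + 77.71.176.0/20 (H1) depth=20

== LOOKUPS ==
["H5","no-route","H4","H0","H5"]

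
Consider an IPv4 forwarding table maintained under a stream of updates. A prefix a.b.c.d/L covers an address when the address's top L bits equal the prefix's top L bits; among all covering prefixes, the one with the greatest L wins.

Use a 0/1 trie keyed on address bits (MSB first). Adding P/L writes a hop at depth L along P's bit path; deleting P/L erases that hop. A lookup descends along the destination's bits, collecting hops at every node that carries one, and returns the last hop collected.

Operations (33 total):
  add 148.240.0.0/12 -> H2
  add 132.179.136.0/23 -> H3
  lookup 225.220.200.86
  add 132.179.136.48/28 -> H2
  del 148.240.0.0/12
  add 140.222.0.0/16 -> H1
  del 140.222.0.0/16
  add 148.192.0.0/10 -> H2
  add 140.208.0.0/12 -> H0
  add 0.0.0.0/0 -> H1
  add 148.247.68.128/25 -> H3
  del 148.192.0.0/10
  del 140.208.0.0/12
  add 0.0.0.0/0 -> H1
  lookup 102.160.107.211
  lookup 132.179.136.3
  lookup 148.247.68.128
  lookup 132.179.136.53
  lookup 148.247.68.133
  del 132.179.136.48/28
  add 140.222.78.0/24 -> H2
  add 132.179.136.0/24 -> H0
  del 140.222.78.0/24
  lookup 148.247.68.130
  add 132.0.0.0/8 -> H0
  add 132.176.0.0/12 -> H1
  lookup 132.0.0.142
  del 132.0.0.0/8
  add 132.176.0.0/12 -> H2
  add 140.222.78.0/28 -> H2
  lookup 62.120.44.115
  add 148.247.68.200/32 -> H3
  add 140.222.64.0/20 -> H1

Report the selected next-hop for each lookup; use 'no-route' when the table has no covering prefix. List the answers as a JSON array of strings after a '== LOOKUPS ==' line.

Trace:
  add 148.240.0.0/12 -> H2 at depth 12
  add 132.179.136.0/23 -> H3 at depth 23
  Q 225.220.200.86: descend 1 ; hops seen [∅] ; pick no-route
  add 132.179.136.48/28 -> H2 at depth 28
  del 148.240.0.0/12 (clear depth 12)
  add 140.222.0.0/16 -> H1 at depth 16
  del 140.222.0.0/16 (clear depth 16)
  add 148.192.0.0/10 -> H2 at depth 10
  add 140.208.0.0/12 -> H0 at depth 12
  add 0.0.0.0/0 -> H1 at depth 0
  add 148.247.68.128/25 -> H3 at depth 25
  del 148.192.0.0/10 (clear depth 10)
  del 140.208.0.0/12 (clear depth 12)
  add 0.0.0.0/0 -> H1 at depth 0
  Q 102.160.107.211: descend ε ; hops seen [H1] ; pick H1
  Q 132.179.136.3: descend 10000100101100111000100000 ; hops seen [H1,H3] ; pick H3
  Q 148.247.68.128: descend 1001010011110111010001001 ; hops seen [H1,H3] ; pick H3
  Q 132.179.136.53: descend 1000010010110011100010000011 ; hops seen [H1,H3,H2] ; pick H2
  Q 148.247.68.133: descend 1001010011110111010001001 ; hops seen [H1,H3] ; pick H3
  del 132.179.136.48/28 (clear depth 28)
  add 140.222.78.0/24 -> H2 at depth 24
  add 132.179.136.0/24 -> H0 at depth 24
  del 140.222.78.0/24 (clear depth 24)
  Q 148.247.68.130: descend 1001010011110111010001001 ; hops seen [H1,H3] ; pick H3
  add 132.0.0.0/8 -> H0 at depth 8
  add 132.176.0.0/12 -> H1 at depth 12
  Q 132.0.0.142: descend 10000100 ; hops seen [H1,H0] ; pick H0
  del 132.0.0.0/8 (clear depth 8)
  add 132.176.0.0/12 -> H2 at depth 12
  add 140.222.78.0/28 -> H2 at depth 28
  Q 62.120.44.115: descend ε ; hops seen [H1] ; pick H1
  add 148.247.68.200/32 -> H3 at depth 32
  add 140.222.64.0/20 -> H1 at depth 20

== LOOKUPS ==
["no-route","H1","H3","H3","H2","H3","H3","H0","H1"]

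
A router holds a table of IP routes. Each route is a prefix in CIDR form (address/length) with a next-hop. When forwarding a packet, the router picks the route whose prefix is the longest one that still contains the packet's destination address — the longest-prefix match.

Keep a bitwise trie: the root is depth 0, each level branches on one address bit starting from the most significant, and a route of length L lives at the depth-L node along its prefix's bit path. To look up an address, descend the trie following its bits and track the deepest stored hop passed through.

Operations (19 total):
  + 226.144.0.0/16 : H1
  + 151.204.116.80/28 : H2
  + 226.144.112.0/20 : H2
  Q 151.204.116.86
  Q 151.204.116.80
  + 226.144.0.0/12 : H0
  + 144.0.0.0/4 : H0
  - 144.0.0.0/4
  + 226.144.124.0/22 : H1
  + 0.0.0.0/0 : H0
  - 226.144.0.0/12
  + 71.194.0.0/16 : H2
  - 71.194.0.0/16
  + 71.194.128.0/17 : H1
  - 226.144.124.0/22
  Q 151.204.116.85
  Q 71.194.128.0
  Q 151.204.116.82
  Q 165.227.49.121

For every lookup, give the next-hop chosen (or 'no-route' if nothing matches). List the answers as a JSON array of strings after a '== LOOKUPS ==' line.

Trace:
  + 226.144.0.0/16 (H1) depth=16
  + 151.204.116.80/28 (H2) depth=28
  + 226.144.112.0/20 (H2) depth=20
  Q 151.204.116.86: descend 1001011111001100011101000101 ; hops seen [H2] ; pick H2
  Q 151.204.116.80: descend 1001011111001100011101000101 ; hops seen [H2] ; pick H2
  + 226.144.0.0/12 (H0) depth=12
  + 144.0.0.0/4 (H0) depth=4
  del 144.0.0.0/4 (clear depth 4)
  + 226.144.124.0/22 (H1) depth=22
  + 0.0.0.0/0 (H0) depth=0
  del 226.144.0.0/12 (clear depth 12)
  + 71.194.0.0/16 (H2) depth=16
  del 71.194.0.0/16 (clear depth 16)
  + 71.194.128.0/17 (H1) depth=17
  del 226.144.124.0/22 (clear depth 22)
  Q 151.204.116.85: descend 1001011111001100011101000101 ; hops seen [H0,H2] ; pick H2
  Q 71.194.128.0: descend 01000111110000101 ; hops seen [H0,H1] ; pick H1
  Q 151.204.116.82: descend 1001011111001100011101000101 ; hops seen [H0,H2] ; pick H2
  Q 165.227.49.121: descend 10 ; hops seen [H0] ; pick H0

== LOOKUPS ==
["H2","H2","H2","H1","H2","H0"]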